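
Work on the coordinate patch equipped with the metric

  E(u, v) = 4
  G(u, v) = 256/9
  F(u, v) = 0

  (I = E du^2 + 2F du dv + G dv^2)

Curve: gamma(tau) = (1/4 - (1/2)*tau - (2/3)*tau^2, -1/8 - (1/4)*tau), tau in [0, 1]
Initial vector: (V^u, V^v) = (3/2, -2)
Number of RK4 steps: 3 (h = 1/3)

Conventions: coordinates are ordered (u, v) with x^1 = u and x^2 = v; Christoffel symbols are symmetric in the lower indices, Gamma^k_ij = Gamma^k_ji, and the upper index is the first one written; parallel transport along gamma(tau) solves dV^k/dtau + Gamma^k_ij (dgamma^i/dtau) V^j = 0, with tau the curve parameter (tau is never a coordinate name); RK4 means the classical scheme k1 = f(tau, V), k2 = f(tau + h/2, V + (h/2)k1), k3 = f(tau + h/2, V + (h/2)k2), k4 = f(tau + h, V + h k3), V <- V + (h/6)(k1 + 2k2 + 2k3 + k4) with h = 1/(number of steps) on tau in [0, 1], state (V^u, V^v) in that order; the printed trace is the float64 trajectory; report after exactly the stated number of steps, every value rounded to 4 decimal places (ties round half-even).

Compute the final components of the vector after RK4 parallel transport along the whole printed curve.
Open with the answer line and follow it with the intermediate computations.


Answer: V^u = 1.5000, V^v = -2.0000

gamma'(tau) = (-1/2 - (4/3)*tau, -1/4); f(tau, V)^k = -Gamma^k_ij(gamma(tau)) gamma'^i(tau) V^j; h = 1/3; intermediate values shown to 6 dp
curve data and Christoffel symbols at the stage parameters:
  tau = 0.000000: gamma = (0.250000, -0.125000), gamma' = (-0.500000, -0.250000); Gamma_uuu = 0.000000, Gamma_uuv = 0.000000, Gamma_uvv = 0.000000, Gamma_vuu = 0.000000, Gamma_vuv = 0.000000, Gamma_vvv = 0.000000
  tau = 0.166667: gamma = (0.148148, -0.166667), gamma' = (-0.722222, -0.250000); Gamma_uuu = 0.000000, Gamma_uuv = 0.000000, Gamma_uvv = 0.000000, Gamma_vuu = 0.000000, Gamma_vuv = 0.000000, Gamma_vvv = 0.000000
  tau = 0.333333: gamma = (0.009259, -0.208333), gamma' = (-0.944444, -0.250000); Gamma_uuu = 0.000000, Gamma_uuv = 0.000000, Gamma_uvv = 0.000000, Gamma_vuu = 0.000000, Gamma_vuv = 0.000000, Gamma_vvv = 0.000000
  tau = 0.500000: gamma = (-0.166667, -0.250000), gamma' = (-1.166667, -0.250000); Gamma_uuu = 0.000000, Gamma_uuv = 0.000000, Gamma_uvv = 0.000000, Gamma_vuu = 0.000000, Gamma_vuv = 0.000000, Gamma_vvv = 0.000000
  tau = 0.666667: gamma = (-0.379630, -0.291667), gamma' = (-1.388889, -0.250000); Gamma_uuu = 0.000000, Gamma_uuv = 0.000000, Gamma_uvv = 0.000000, Gamma_vuu = 0.000000, Gamma_vuv = 0.000000, Gamma_vvv = 0.000000
  tau = 0.833333: gamma = (-0.629630, -0.333333), gamma' = (-1.611111, -0.250000); Gamma_uuu = 0.000000, Gamma_uuv = 0.000000, Gamma_uvv = 0.000000, Gamma_vuu = 0.000000, Gamma_vuv = 0.000000, Gamma_vvv = 0.000000
  tau = 1.000000: gamma = (-0.916667, -0.375000), gamma' = (-1.833333, -0.250000); Gamma_uuu = 0.000000, Gamma_uuv = 0.000000, Gamma_uvv = 0.000000, Gamma_vuu = 0.000000, Gamma_vuv = 0.000000, Gamma_vvv = 0.000000
step 0: V^u = 1.5000, V^v = -2.0000
step 1: k1 = (0.000000, 0.000000), k2 = (0.000000, 0.000000), k3 = (0.000000, 0.000000), k4 = (0.000000, 0.000000); V <- V + (h/6)(k1 + 2k2 + 2k3 + k4): V^u = 1.5000, V^v = -2.0000
step 2: k1 = (0.000000, 0.000000), k2 = (0.000000, 0.000000), k3 = (0.000000, 0.000000), k4 = (0.000000, 0.000000); V <- V + (h/6)(k1 + 2k2 + 2k3 + k4): V^u = 1.5000, V^v = -2.0000
step 3: k1 = (0.000000, 0.000000), k2 = (0.000000, 0.000000), k3 = (0.000000, 0.000000), k4 = (0.000000, 0.000000); V <- V + (h/6)(k1 + 2k2 + 2k3 + k4): V^u = 1.5000, V^v = -2.0000


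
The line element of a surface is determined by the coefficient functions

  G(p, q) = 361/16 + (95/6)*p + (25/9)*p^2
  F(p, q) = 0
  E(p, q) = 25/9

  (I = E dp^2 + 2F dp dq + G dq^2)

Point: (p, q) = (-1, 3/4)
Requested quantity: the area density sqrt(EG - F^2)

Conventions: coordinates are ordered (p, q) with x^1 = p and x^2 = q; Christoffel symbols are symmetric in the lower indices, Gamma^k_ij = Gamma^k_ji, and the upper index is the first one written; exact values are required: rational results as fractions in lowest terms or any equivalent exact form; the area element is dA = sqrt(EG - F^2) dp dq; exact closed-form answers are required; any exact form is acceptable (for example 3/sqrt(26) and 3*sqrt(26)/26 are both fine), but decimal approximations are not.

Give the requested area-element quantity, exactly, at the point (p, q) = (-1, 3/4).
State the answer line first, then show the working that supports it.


Answer: sqrt(EG - F^2) = 185/36

E = 25/9, F = 0, G = 1369/144; EG - F^2 = 34225/1296


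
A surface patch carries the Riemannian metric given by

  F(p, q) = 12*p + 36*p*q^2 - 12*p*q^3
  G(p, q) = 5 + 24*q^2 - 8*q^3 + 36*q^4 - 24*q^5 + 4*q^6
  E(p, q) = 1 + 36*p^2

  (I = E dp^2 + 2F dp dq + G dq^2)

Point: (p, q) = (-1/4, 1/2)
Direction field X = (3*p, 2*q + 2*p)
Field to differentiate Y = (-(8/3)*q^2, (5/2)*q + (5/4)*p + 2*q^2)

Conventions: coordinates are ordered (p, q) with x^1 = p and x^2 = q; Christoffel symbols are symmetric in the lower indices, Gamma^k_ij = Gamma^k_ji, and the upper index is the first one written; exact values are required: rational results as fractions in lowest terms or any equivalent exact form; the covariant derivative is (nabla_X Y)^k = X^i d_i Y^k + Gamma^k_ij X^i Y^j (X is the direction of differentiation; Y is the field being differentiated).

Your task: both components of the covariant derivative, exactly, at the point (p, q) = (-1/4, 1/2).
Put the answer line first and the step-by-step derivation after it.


Answer: (nabla_X Y)^p = -10663/5304, (nabla_X Y)^q = 189/68

E = 13/4, F = -39/8, G = 185/16 at the point
E_p = -18, E_q = 0, F_p = 39/2, F_q = -27/4, G_p = 0, G_q = 117/4
EG - F^2 = 221/16;  g^inv = (16/221) * [[185/16, 39/8], [39/8, 13/4]]
first-kind symbols [ij,l] = (1/2)(d_i g_jl + d_j g_il - d_l g_ij): [pp,p] = E_p/2 = -9, [pp,q] = F_p - E_q/2 = 39/2, [pq,p] = E_q/2 = 0, [pq,q] = G_p/2 = 0, [qq,p] = F_q - G_p/2 = -27/4, [qq,q] = G_q/2 = 117/8
Gamma^p_ij = (G*[ij,p] - F*[ij,q])/(EG - F^2), Gamma^q_ij = (E*[ij,q] - F*[ij,p])/(EG - F^2)
Gamma_ppp = -144/221, Gamma_ppq = 0, Gamma_pqq = -108/221, Gamma_qpp = 24/17, Gamma_qpq = 0, Gamma_qqq = 18/17
X = (-3/4, 1/2), Y = (-2/3, 23/16) at the point


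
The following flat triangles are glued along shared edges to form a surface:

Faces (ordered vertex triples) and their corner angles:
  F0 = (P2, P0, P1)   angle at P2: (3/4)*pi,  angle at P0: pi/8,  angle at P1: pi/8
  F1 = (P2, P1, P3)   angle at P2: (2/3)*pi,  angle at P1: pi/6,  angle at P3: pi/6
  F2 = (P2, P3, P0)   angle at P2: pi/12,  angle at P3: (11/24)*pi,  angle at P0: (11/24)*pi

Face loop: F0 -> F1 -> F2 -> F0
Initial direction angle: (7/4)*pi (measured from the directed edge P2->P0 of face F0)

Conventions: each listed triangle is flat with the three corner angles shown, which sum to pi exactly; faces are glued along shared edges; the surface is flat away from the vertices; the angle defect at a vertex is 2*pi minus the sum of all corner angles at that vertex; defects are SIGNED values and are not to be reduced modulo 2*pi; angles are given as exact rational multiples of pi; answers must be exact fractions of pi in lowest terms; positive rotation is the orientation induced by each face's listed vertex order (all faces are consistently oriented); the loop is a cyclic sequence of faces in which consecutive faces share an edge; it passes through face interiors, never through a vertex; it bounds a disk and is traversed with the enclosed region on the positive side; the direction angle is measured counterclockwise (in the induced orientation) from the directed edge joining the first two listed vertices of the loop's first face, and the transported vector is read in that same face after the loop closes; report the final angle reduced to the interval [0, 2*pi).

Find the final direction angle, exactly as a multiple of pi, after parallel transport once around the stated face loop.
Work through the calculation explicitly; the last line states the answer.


enclosed vertex P2: corner angles sum to (3/2)*pi, defect = 2*pi - (3/2)*pi = pi/2
by Gauss-Bonnet the loop rotates the vector by the enclosed defect sum (positive orientation, mod 2*pi)
final angle = (7/4)*pi + pi/2 = pi/4 (mod 2*pi)

Answer: final direction angle = pi/4


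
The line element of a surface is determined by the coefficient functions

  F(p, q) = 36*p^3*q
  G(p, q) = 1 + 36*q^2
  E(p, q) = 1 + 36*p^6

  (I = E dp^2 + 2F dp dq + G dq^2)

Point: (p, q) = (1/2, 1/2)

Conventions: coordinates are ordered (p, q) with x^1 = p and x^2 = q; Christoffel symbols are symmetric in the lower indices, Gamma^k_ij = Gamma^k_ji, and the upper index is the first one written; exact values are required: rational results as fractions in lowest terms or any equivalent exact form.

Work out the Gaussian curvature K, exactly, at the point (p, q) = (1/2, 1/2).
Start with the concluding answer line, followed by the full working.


Answer: K = 6912/28561

E = 25/16, F = 9/4, G = 10, EG - F^2 = 169/16 at the point
E_p = 27/4, E_q = 0, F_p = 27/2, F_q = 9/2, G_p = 0, G_q = 36
E_qq = 0, F_pq = 27, G_pp = 0
By Brioschi, K is (det M1 - det M2) divided by (EG - F^2) squared.
M1 = [[-E_qq/2 + F_pq - G_pp/2, E_p/2, F_p - E_q/2], [F_q - G_p/2, E, F], [G_q/2, F, G]] = [[27, 27/8, 27/2], [9/2, 25/16, 9/4], [18, 9/4, 10]]; det M1 = 27
M2 = [[0, E_q/2, G_p/2], [E_q/2, E, F], [G_p/2, F, G]] = [[0, 0, 0], [0, 25/16, 9/4], [0, 9/4, 10]]; det M2 = 0
det M1 - det M2 = 27; K = 27 / (169/16)^2 = 6912/28561


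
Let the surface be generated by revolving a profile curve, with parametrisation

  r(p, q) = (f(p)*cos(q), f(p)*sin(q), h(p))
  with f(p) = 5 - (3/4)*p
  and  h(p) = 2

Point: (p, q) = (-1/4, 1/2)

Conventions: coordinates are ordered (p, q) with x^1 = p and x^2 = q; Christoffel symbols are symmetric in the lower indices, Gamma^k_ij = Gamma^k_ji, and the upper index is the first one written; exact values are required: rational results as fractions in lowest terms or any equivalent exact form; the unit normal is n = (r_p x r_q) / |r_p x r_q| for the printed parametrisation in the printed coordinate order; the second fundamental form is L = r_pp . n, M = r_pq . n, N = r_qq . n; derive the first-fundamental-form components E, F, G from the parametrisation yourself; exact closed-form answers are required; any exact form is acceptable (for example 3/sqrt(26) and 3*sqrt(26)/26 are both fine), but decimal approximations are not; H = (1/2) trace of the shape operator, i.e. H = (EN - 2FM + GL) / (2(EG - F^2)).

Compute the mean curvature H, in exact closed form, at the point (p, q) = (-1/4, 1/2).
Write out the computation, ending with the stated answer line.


f = 83/16, f' = -3/4, f'' = 0, h' = 0, h'' = 0
E = 9/16, F = 0, G = 6889/256; answer radicand W^2 = 9/16
unnormalised second-form numerators: l = 0, m = 0, n = 0; L = l/sqrt(9/16), and similarly M = m/sqrt(W^2), N = n/sqrt(W^2)
H = (E*n - 2*F*m + G*l) / (2*(EG - F^2)*sqrt(W^2)); E*n - 2*F*m + G*l = 0, EG - F^2 = 62001/4096, so H = (0)/sqrt(9/16)

Answer: H = 0


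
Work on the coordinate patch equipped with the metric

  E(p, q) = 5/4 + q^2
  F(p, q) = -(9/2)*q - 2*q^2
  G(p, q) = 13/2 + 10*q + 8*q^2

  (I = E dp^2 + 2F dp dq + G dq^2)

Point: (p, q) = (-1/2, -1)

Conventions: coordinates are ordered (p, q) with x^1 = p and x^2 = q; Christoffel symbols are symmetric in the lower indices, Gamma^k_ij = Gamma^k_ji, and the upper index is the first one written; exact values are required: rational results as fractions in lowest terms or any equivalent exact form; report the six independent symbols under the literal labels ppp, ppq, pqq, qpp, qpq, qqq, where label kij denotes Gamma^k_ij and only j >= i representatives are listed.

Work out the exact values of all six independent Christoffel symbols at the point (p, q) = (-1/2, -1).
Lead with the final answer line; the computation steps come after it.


Answer: Gamma_ppp = -20/31, Gamma_ppq = -36/31, Gamma_pqq = 42/31, Gamma_qpp = 18/31, Gamma_qpq = 20/31, Gamma_qqq = -44/31

E = 9/4, F = 5/2, G = 9/2 at the point
E_p = 0, E_q = -2, F_p = 0, F_q = -1/2, G_p = 0, G_q = -6
EG - F^2 = 31/8;  g^inv = (8/31) * [[9/2, -5/2], [-5/2, 9/4]]
first-kind symbols [ij,l] = (1/2)(d_i g_jl + d_j g_il - d_l g_ij): [pp,p] = E_p/2 = 0, [pp,q] = F_p - E_q/2 = 1, [pq,p] = E_q/2 = -1, [pq,q] = G_p/2 = 0, [qq,p] = F_q - G_p/2 = -1/2, [qq,q] = G_q/2 = -3
Gamma^p_ij = (G*[ij,p] - F*[ij,q])/(EG - F^2), Gamma^q_ij = (E*[ij,q] - F*[ij,p])/(EG - F^2)


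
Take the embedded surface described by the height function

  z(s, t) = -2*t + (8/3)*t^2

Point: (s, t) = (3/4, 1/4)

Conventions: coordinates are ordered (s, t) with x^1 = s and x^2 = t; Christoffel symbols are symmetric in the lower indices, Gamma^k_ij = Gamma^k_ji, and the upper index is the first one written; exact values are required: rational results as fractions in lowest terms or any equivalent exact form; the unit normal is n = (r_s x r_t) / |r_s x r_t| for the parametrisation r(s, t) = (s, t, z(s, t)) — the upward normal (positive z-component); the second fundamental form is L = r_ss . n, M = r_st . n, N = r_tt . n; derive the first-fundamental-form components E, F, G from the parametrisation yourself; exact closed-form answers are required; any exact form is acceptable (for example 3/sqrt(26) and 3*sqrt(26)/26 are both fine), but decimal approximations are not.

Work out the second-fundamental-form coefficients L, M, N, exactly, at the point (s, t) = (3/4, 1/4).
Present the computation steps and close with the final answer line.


z_s = 0, z_t = -2/3, z_ss = 0, z_st = 0, z_tt = 16/3
E = 1, F = 0, G = 13/9; answer radicand W^2 = 13/9
unnormalised second-form numerators: l = 0, m = 0, n = 16/3; L = l/sqrt(13/9), and similarly M = m/sqrt(W^2), N = n/sqrt(W^2)

Answer: L = 0, M = 0, N = 16*sqrt(13)/13


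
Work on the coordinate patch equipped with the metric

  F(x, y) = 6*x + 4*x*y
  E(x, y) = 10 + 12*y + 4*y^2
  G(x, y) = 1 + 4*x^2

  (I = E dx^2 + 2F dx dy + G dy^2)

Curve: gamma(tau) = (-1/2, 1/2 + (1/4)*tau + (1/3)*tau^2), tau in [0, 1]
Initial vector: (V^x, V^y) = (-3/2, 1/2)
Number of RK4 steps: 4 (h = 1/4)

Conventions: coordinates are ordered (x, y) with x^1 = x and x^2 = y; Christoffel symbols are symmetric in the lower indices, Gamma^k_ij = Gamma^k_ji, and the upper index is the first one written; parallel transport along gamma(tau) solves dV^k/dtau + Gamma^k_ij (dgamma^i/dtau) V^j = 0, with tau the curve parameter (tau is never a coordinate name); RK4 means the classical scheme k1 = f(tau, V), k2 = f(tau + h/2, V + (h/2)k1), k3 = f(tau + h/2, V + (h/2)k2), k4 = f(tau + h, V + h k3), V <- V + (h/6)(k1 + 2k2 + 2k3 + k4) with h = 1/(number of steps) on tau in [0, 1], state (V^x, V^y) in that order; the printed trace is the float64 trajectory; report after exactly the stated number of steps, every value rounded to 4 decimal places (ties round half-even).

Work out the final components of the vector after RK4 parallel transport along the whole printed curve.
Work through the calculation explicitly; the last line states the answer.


gamma'(tau) = (0, 1/4 + (2/3)*tau); f(tau, V)^k = -Gamma^k_ij(gamma(tau)) gamma'^i(tau) V^j; h = 1/4; intermediate values shown to 6 dp
curve data and Christoffel symbols at the stage parameters:
  tau = 0.000000: gamma = (-0.500000, 0.500000), gamma' = (0.000000, 0.250000); Gamma_xxx = 0.000000, Gamma_xxy = 0.444444, Gamma_xyy = 0.000000, Gamma_yxx = 0.000000, Gamma_yxy = -0.111111, Gamma_yyy = 0.000000
  tau = 0.125000: gamma = (-0.500000, 0.536458), gamma' = (0.000000, 0.333333); Gamma_xxx = 0.000000, Gamma_xxy = 0.438215, Gamma_xyy = 0.000000, Gamma_yxx = 0.000000, Gamma_yxy = -0.107593, Gamma_yyy = 0.000000
  tau = 0.250000: gamma = (-0.500000, 0.583333), gamma' = (0.000000, 0.416667); Gamma_xxx = 0.000000, Gamma_xxy = 0.430416, Gamma_xyy = 0.000000, Gamma_yxx = 0.000000, Gamma_yxy = -0.103300, Gamma_yyy = 0.000000
  tau = 0.375000: gamma = (-0.500000, 0.640625), gamma' = (0.000000, 0.500000); Gamma_xxx = 0.000000, Gamma_xxy = 0.421194, Gamma_xyy = 0.000000, Gamma_yxx = 0.000000, Gamma_yxy = -0.098381, Gamma_yyy = 0.000000
  tau = 0.500000: gamma = (-0.500000, 0.708333), gamma' = (0.000000, 0.583333); Gamma_xxx = 0.000000, Gamma_xxy = 0.410720, Gamma_xyy = 0.000000, Gamma_yxx = 0.000000, Gamma_yxy = -0.092993, Gamma_yyy = 0.000000
  tau = 0.625000: gamma = (-0.500000, 0.786458), gamma' = (0.000000, 0.666667); Gamma_xxx = 0.000000, Gamma_xxy = 0.399180, Gamma_xyy = 0.000000, Gamma_yxx = 0.000000, Gamma_yxy = -0.087292, Gamma_yyy = 0.000000
  tau = 0.750000: gamma = (-0.500000, 0.875000), gamma' = (0.000000, 0.750000); Gamma_xxx = 0.000000, Gamma_xxy = 0.386768, Gamma_xyy = 0.000000, Gamma_yxx = 0.000000, Gamma_yxy = -0.081425, Gamma_yyy = 0.000000
  tau = 0.875000: gamma = (-0.500000, 0.973958), gamma' = (0.000000, 0.833333); Gamma_xxx = 0.000000, Gamma_xxy = 0.373683, Gamma_xyy = 0.000000, Gamma_yxx = 0.000000, Gamma_yxy = -0.075523, Gamma_yyy = 0.000000
  tau = 1.000000: gamma = (-0.500000, 1.083333), gamma' = (0.000000, 0.916667); Gamma_xxx = 0.000000, Gamma_xxy = 0.360116, Gamma_xyy = 0.000000, Gamma_yxx = 0.000000, Gamma_yxy = -0.069700, Gamma_yyy = 0.000000
step 0: V^x = -1.5000, V^y = 0.5000
step 1: k1 = (0.166667, -0.041667), k2 = (0.216065, -0.053049), k3 = (0.215163, -0.052828), k4 = (0.259363, -0.062247); V <- V + (h/6)(k1 + 2k2 + 2k3 + k4): V^x = -1.4463, V^y = 0.4868
step 2: k1 = (0.259382, -0.062252), k2 = (0.297761, -0.069550), k3 = (0.296751, -0.069314), k4 = (0.328743, -0.074432); V <- V + (h/6)(k1 + 2k2 + 2k3 + k4): V^x = -1.3723, V^y = 0.4696
step 3: k1 = (0.328777, -0.074440), k2 = (0.354250, -0.077467), k3 = (0.353403, -0.077282), k4 = (0.372433, -0.078407); V <- V + (h/6)(k1 + 2k2 + 2k3 + k4): V^x = -1.2841, V^y = 0.4503
step 4: k1 = (0.372480, -0.078417), k2 = (0.385366, -0.077885), k3 = (0.384865, -0.077783), k4 = (0.392121, -0.075894); V <- V + (h/6)(k1 + 2k2 + 2k3 + k4): V^x = -1.1880, V^y = 0.4309

Answer: V^x = -1.1880, V^y = 0.4309


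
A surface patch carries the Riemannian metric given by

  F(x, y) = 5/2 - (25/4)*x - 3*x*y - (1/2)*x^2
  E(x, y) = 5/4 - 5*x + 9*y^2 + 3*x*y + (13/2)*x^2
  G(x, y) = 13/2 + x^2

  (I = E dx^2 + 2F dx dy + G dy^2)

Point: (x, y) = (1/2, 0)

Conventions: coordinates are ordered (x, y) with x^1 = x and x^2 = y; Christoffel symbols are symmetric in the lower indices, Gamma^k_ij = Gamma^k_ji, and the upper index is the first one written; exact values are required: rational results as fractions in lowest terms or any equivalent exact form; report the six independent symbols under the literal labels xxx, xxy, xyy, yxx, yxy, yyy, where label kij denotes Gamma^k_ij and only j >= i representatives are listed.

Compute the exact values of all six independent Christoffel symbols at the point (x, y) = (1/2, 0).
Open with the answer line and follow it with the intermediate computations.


Answer: Gamma_xxx = -2/7, Gamma_xxy = 58/21, Gamma_xyy = -48/7, Gamma_yxx = -8/7, Gamma_yxy = 8/21, Gamma_yyy = -16/21

E = 3/8, F = -3/4, G = 27/4 at the point
E_x = 3/2, E_y = 3/2, F_x = -27/4, F_y = -3/2, G_x = 1, G_y = 0
EG - F^2 = 63/32;  g^inv = (32/63) * [[27/4, 3/4], [3/4, 3/8]]
first-kind symbols [ij,l] = (1/2)(d_i g_jl + d_j g_il - d_l g_ij): [xx,x] = E_x/2 = 3/4, [xx,y] = F_x - E_y/2 = -15/2, [xy,x] = E_y/2 = 3/4, [xy,y] = G_x/2 = 1/2, [yy,x] = F_y - G_x/2 = -2, [yy,y] = G_y/2 = 0
Gamma^x_ij = (G*[ij,x] - F*[ij,y])/(EG - F^2), Gamma^y_ij = (E*[ij,y] - F*[ij,x])/(EG - F^2)


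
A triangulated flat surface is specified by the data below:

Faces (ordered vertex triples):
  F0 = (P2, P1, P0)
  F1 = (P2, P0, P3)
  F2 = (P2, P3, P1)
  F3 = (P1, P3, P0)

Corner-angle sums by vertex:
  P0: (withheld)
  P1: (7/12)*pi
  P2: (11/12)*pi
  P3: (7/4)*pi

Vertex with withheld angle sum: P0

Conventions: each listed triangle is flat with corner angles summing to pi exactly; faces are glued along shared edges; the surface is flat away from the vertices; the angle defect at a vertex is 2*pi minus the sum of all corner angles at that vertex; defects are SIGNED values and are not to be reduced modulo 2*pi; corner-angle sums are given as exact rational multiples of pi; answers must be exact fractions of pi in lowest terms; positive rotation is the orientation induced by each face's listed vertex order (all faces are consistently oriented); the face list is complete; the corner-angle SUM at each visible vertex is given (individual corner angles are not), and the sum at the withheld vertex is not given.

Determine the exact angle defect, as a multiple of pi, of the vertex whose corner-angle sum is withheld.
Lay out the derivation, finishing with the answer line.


V = 4, E = 6, F = 4; chi = V - E + F = 2
Gauss-Bonnet: total defect = 2*pi*chi = 4*pi; visible defects sum to (11/4)*pi

Answer: defect(P0) = (5/4)*pi


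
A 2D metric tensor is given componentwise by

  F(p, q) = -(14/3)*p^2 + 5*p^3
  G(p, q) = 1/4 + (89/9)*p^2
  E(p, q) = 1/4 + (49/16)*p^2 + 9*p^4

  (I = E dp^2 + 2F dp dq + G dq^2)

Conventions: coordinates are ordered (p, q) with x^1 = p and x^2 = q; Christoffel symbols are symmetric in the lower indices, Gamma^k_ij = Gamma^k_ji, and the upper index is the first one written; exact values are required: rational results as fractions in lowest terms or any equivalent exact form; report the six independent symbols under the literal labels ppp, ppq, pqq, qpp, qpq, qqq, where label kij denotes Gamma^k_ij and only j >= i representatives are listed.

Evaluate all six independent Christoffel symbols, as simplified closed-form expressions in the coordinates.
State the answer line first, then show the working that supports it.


Answer: Gamma_ppp = (59328*p^5 + 67200*p^4 - 5052*p^3 + 441*p)/(36864*p^6 + 26880*p^5 + 6196*p^4 + 1865*p^2 + 36), Gamma_ppq = (-85440*p^4 + 79744*p^3)/(110592*p^6 + 80640*p^5 + 18588*p^4 + 5595*p^2 + 108), Gamma_pqq = (-506944*p^3 - 12816*p)/(331776*p^6 + 241920*p^5 + 55764*p^4 + 16785*p^2 + 324), Gamma_qpp = (25920*p^6 + 17640*p^4 - 8232*p^3 + 2160*p^2 - 1344*p)/(36864*p^6 + 26880*p^5 + 6196*p^4 + 1865*p^2 + 36), Gamma_qpq = (51264*p^5 + 17444*p^3 + 1424*p)/(36864*p^6 + 26880*p^5 + 6196*p^4 + 1865*p^2 + 36), Gamma_qqq = (85440*p^4 - 79744*p^3)/(110592*p^6 + 80640*p^5 + 18588*p^4 + 5595*p^2 + 108)

E = 1/4 + (49/16)*p^2 + 9*p^4; F = -(14/3)*p^2 + 5*p^3; G = 1/4 + (89/9)*p^2
Gamma^k_ij = (1/2) g^{kl} (d_i g_jl + d_j g_il - d_l g_ij), with g^inv = (1/(EG-F^2)) [[G, -F], [-F, E]]
first partials: E_p = (49/8)*p + 36*p^3, E_q = 0, F_p = -(28/3)*p + 15*p^2, F_q = 0, G_p = (178/9)*p, G_q = 0
D = EG - F^2 = 1/16 + (1865/576)*p^2 + (1549/144)*p^4 + (140/3)*p^5 + 64*p^6
expanded: Gamma^p_pp = (G E_p - 2F F_p + F E_q)/(2D), Gamma^p_pq = (G E_q - F G_p)/(2D), Gamma^p_qq = (2G F_q - G G_p - F G_q)/(2D), Gamma^q_pp = (2E F_p - E E_q - F E_p)/(2D), Gamma^q_pq = (E G_p - F E_q)/(2D), Gamma^q_qq = (E G_q - 2F F_q + F G_p)/(2D); substitute and cancel common factors


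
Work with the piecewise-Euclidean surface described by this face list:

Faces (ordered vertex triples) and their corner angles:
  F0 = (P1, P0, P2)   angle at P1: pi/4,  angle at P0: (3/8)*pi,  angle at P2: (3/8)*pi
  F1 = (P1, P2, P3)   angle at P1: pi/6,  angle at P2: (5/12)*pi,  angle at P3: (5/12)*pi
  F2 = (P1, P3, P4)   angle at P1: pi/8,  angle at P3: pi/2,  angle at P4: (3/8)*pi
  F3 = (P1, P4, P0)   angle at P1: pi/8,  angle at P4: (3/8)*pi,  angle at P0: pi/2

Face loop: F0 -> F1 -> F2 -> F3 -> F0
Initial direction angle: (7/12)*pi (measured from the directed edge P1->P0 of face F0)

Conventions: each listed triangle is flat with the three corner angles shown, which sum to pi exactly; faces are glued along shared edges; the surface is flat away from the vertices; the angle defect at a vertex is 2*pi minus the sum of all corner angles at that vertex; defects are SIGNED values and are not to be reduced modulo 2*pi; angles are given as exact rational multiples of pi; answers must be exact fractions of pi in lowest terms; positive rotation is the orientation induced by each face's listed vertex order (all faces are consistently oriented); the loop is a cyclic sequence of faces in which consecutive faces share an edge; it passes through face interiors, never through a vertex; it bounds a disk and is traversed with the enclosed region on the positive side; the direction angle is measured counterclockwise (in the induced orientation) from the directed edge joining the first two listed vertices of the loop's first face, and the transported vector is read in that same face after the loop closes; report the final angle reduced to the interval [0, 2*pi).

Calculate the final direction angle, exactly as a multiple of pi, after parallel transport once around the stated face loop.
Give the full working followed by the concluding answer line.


enclosed vertex P1: corner angles sum to (2/3)*pi, defect = 2*pi - (2/3)*pi = (4/3)*pi
by Gauss-Bonnet the loop rotates the vector by the enclosed defect sum (positive orientation, mod 2*pi)
final angle = (7/12)*pi + (4/3)*pi = (23/12)*pi (mod 2*pi)

Answer: final direction angle = (23/12)*pi


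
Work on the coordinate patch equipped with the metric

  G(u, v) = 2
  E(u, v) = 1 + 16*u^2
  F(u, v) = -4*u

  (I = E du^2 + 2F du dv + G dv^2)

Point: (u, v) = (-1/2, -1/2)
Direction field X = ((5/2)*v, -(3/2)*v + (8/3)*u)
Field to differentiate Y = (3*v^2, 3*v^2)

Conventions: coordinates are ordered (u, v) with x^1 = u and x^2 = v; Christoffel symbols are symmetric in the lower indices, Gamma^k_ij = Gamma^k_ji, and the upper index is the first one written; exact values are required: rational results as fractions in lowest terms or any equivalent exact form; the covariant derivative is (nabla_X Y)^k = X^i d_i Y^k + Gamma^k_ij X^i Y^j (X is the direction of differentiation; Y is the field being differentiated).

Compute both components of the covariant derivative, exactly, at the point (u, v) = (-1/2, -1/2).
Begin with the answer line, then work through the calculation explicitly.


Answer: (nabla_X Y)^u = 3, (nabla_X Y)^v = 19/8

E = 5, F = 2, G = 2 at the point
E_u = -16, E_v = 0, F_u = -4, F_v = 0, G_u = 0, G_v = 0
EG - F^2 = 6;  g^inv = (1/6) * [[2, -2], [-2, 5]]
first-kind symbols [ij,l] = (1/2)(d_i g_jl + d_j g_il - d_l g_ij): [uu,u] = E_u/2 = -8, [uu,v] = F_u - E_v/2 = -4, [uv,u] = E_v/2 = 0, [uv,v] = G_u/2 = 0, [vv,u] = F_v - G_u/2 = 0, [vv,v] = G_v/2 = 0
Gamma^u_ij = (G*[ij,u] - F*[ij,v])/(EG - F^2), Gamma^v_ij = (E*[ij,v] - F*[ij,u])/(EG - F^2)
Gamma_uuu = -4/3, Gamma_uuv = 0, Gamma_uvv = 0, Gamma_vuu = -2/3, Gamma_vuv = 0, Gamma_vvv = 0
X = (-5/4, -7/12), Y = (3/4, 3/4) at the point


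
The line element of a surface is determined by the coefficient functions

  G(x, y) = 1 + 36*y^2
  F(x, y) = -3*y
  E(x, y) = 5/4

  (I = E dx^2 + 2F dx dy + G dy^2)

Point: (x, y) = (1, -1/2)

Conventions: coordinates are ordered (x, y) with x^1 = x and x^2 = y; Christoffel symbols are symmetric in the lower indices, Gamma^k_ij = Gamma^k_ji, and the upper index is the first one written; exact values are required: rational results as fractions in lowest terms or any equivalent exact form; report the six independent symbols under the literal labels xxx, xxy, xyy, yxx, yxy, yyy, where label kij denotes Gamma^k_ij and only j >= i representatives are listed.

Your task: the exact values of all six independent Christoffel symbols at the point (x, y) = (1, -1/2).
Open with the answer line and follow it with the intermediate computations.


Answer: Gamma_xxx = 0, Gamma_xxy = 0, Gamma_xyy = -12/41, Gamma_yxx = 0, Gamma_yxy = 0, Gamma_yyy = -72/41

E = 5/4, F = 3/2, G = 10 at the point
E_x = 0, E_y = 0, F_x = 0, F_y = -3, G_x = 0, G_y = -36
EG - F^2 = 41/4;  g^inv = (4/41) * [[10, -3/2], [-3/2, 5/4]]
first-kind symbols [ij,l] = (1/2)(d_i g_jl + d_j g_il - d_l g_ij): [xx,x] = E_x/2 = 0, [xx,y] = F_x - E_y/2 = 0, [xy,x] = E_y/2 = 0, [xy,y] = G_x/2 = 0, [yy,x] = F_y - G_x/2 = -3, [yy,y] = G_y/2 = -18
Gamma^x_ij = (G*[ij,x] - F*[ij,y])/(EG - F^2), Gamma^y_ij = (E*[ij,y] - F*[ij,x])/(EG - F^2)


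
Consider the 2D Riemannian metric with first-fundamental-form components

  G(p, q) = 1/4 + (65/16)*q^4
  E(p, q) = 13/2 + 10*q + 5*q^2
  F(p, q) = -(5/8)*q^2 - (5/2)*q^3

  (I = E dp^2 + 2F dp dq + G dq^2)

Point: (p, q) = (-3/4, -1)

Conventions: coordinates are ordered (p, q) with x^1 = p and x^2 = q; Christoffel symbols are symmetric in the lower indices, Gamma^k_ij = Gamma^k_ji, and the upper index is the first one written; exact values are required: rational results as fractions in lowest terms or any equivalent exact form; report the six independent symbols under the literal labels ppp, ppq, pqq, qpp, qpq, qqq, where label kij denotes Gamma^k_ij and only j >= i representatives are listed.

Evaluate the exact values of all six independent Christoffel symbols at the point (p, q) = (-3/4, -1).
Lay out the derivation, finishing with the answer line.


E = 3/2, F = 15/8, G = 69/16 at the point
E_p = 0, E_q = 0, F_p = 0, F_q = -25/4, G_p = 0, G_q = -65/4
EG - F^2 = 189/64;  g^inv = (64/189) * [[69/16, -15/8], [-15/8, 3/2]]
first-kind symbols [ij,l] = (1/2)(d_i g_jl + d_j g_il - d_l g_ij): [pp,p] = E_p/2 = 0, [pp,q] = F_p - E_q/2 = 0, [pq,p] = E_q/2 = 0, [pq,q] = G_p/2 = 0, [qq,p] = F_q - G_p/2 = -25/4, [qq,q] = G_q/2 = -65/8
Gamma^p_ij = (G*[ij,p] - F*[ij,q])/(EG - F^2), Gamma^q_ij = (E*[ij,q] - F*[ij,p])/(EG - F^2)

Answer: Gamma_ppp = 0, Gamma_ppq = 0, Gamma_pqq = -250/63, Gamma_qpp = 0, Gamma_qpq = 0, Gamma_qqq = -10/63


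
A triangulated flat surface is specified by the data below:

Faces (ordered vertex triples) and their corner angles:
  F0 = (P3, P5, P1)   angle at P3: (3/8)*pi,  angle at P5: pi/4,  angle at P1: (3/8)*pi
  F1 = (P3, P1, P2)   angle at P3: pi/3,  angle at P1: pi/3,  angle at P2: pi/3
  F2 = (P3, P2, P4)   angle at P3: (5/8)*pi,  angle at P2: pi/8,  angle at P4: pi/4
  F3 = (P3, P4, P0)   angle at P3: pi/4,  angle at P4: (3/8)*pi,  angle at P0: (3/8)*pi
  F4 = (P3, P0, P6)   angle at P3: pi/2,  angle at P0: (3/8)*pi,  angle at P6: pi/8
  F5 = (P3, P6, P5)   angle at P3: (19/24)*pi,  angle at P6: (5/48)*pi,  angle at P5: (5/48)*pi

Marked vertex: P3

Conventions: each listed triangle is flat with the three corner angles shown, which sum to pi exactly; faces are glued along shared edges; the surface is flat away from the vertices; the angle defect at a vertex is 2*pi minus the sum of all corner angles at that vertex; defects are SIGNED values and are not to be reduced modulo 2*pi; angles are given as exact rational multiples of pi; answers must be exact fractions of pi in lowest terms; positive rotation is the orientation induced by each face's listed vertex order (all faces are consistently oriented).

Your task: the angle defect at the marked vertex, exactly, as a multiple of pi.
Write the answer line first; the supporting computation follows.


Answer: defect(P3) = (-7/8)*pi

Sum of corner angles at P3: (23/8)*pi
defect = 2*pi - (23/8)*pi


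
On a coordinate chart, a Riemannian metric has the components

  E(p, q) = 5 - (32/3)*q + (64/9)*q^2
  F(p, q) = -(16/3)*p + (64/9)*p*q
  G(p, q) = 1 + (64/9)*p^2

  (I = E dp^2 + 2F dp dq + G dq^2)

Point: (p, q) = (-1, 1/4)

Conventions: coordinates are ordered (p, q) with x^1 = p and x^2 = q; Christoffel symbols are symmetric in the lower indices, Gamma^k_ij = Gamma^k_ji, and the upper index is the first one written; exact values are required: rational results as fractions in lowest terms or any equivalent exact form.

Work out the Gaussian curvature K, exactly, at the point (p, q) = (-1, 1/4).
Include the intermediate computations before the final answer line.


E = 25/9, F = 32/9, G = 73/9, EG - F^2 = 89/9 at the point
E_p = 0, E_q = -64/9, F_p = -32/9, F_q = -64/9, G_p = -128/9, G_q = 0
E_qq = 128/9, F_pq = 64/9, G_pp = 128/9
Apply the Brioschi formula K = (det M1 - det M2)/(EG - F^2)^2 over the derivative matrices of E, F, G.
M1 = [[-E_qq/2 + F_pq - G_pp/2, E_p/2, F_p - E_q/2], [F_q - G_p/2, E, F], [G_q/2, F, G]] = [[-64/9, 0, 0], [0, 25/9, 32/9], [0, 32/9, 73/9]]; det M1 = -5696/81
M2 = [[0, E_q/2, G_p/2], [E_q/2, E, F], [G_p/2, F, G]] = [[0, -32/9, -64/9], [-32/9, 25/9, 32/9], [-64/9, 32/9, 73/9]]; det M2 = -5120/81
det M1 - det M2 = -64/9; K = -64/9 / (89/9)^2 = -576/7921

Answer: K = -576/7921


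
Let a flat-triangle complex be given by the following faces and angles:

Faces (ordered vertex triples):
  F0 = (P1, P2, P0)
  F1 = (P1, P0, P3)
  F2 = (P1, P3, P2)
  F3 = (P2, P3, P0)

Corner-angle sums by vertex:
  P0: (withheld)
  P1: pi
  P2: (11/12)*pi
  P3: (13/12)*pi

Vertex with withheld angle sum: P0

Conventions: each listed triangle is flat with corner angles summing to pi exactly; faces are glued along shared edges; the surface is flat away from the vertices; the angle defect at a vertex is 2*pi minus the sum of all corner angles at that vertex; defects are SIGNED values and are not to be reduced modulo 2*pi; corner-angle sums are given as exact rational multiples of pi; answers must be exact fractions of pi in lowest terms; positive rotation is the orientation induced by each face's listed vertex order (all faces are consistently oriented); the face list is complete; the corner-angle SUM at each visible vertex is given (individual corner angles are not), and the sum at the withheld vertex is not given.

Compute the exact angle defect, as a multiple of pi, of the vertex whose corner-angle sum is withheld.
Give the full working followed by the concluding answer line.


V = 4, E = 6, F = 4; chi = V - E + F = 2
Gauss-Bonnet: total defect = 2*pi*chi = 4*pi; visible defects sum to 3*pi

Answer: defect(P0) = pi


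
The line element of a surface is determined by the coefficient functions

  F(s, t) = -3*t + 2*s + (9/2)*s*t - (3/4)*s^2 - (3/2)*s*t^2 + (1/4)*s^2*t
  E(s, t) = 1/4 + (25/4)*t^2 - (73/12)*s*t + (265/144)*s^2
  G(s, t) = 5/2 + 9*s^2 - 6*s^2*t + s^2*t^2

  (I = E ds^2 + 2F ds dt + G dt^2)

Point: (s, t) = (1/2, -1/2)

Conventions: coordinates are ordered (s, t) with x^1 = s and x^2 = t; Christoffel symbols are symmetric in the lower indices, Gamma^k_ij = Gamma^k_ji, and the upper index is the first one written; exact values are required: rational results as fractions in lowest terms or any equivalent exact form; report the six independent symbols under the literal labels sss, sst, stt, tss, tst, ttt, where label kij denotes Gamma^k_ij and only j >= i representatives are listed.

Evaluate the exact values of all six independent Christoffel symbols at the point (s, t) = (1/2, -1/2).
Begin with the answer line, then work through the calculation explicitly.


Answer: Gamma_sss = 12131/23227, Gamma_sst = -36606/23227, Gamma_stt = -37872/23227, Gamma_tss = 66139/139362, Gamma_tst = 31951/23227, Gamma_ttt = 2942/23227

E = 2185/576, F = 31/32, G = 89/16 at the point
E_s = 703/144, E_t = -223/24, F_s = -3/2, F_t = 1/16, G_s = 49/4, G_t = -7/4
EG - F^2 = 23227/1152;  g^inv = (1152/23227) * [[89/16, -31/32], [-31/32, 2185/576]]
first-kind symbols [ij,l] = (1/2)(d_i g_jl + d_j g_il - d_l g_ij): [ss,s] = E_s/2 = 703/288, [ss,t] = F_s - E_t/2 = 151/48, [st,s] = E_t/2 = -223/48, [st,t] = G_s/2 = 49/8, [tt,s] = F_t - G_s/2 = -97/16, [tt,t] = G_t/2 = -7/8
Gamma^s_ij = (G*[ij,s] - F*[ij,t])/(EG - F^2), Gamma^t_ij = (E*[ij,t] - F*[ij,s])/(EG - F^2)


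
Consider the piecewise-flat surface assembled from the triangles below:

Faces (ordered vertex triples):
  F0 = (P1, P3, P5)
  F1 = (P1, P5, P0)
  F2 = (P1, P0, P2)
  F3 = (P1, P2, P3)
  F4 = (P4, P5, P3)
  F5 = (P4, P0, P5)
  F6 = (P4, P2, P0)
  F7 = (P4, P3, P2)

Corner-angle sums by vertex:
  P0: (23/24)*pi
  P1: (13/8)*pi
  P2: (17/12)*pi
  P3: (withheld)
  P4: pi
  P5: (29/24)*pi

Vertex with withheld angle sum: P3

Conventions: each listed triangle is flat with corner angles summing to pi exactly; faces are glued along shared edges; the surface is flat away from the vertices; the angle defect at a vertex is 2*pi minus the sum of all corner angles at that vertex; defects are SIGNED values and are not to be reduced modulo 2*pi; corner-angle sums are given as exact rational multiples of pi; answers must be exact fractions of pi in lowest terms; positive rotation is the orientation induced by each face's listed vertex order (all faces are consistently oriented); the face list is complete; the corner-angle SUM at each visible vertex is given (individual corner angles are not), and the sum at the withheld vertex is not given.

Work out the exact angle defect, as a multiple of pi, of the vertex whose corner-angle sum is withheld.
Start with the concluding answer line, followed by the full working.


Answer: defect(P3) = (5/24)*pi

V = 6, E = 12, F = 8; chi = V - E + F = 2
Gauss-Bonnet: total defect = 2*pi*chi = 4*pi; visible defects sum to (91/24)*pi


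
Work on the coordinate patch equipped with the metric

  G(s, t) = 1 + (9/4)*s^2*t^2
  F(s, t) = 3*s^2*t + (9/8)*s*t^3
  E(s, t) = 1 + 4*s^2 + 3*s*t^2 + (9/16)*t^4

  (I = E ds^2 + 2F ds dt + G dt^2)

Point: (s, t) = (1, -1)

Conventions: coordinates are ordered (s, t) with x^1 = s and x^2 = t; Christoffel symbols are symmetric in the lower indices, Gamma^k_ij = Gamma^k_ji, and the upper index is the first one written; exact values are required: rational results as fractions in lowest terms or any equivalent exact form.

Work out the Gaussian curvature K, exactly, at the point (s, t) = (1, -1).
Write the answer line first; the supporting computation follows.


Answer: K = 192/29929

E = 137/16, F = -33/8, G = 13/4, EG - F^2 = 173/16 at the point
E_s = 11, E_t = -33/4, F_s = -57/8, F_t = 51/8, G_s = 9/2, G_t = -9/2
E_tt = 51/4, F_st = 75/8, G_ss = 9/2
The intrinsic route: Brioschi's K = (det M1 - det M2)/(EG - F^2)^2.
M1 = [[-E_tt/2 + F_st - G_ss/2, E_s/2, F_s - E_t/2], [F_t - G_s/2, E, F], [G_t/2, F, G]] = [[3/4, 11/2, -3], [33/8, 137/16, -33/8], [-9/4, -33/8, 13/4]]; det M1 = -1365/64
M2 = [[0, E_t/2, G_s/2], [E_t/2, E, F], [G_s/2, F, G]] = [[0, -33/8, 9/4], [-33/8, 137/16, -33/8], [9/4, -33/8, 13/4]]; det M2 = -1413/64
det M1 - det M2 = 3/4; K = 3/4 / (173/16)^2 = 192/29929


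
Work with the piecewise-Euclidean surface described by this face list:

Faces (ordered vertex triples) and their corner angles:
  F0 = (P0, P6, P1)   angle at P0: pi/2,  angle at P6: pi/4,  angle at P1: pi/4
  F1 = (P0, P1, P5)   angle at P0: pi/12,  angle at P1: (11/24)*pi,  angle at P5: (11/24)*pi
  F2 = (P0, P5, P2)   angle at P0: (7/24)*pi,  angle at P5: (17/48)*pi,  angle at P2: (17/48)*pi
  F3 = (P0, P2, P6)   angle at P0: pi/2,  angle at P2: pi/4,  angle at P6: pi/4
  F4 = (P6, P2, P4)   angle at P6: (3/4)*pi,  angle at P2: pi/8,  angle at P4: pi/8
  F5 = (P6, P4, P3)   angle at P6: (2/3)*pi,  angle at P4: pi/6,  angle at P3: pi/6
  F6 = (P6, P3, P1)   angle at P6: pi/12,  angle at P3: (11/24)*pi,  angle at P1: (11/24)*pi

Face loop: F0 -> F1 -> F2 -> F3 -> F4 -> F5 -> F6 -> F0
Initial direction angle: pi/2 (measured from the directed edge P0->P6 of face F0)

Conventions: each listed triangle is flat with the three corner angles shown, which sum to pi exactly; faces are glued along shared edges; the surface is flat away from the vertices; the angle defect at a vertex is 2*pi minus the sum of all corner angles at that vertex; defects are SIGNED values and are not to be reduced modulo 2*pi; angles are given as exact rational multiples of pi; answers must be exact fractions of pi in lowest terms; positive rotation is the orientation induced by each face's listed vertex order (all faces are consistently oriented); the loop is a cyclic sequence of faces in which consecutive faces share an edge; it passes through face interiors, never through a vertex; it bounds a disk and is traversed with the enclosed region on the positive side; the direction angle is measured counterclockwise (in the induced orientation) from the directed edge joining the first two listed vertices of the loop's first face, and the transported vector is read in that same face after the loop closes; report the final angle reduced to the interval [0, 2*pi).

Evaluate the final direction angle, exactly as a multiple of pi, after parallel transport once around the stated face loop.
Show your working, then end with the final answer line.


enclosed vertex P0: corner angles sum to (11/8)*pi, defect = 2*pi - (11/8)*pi = (5/8)*pi
enclosed vertex P6: corner angles sum to 2*pi, defect = 2*pi - 2*pi = 0
holonomy = initial angle + sum of enclosed defects (mod 2*pi), positive in the induced orientation
final angle = pi/2 + (5/8)*pi = (9/8)*pi (mod 2*pi)

Answer: final direction angle = (9/8)*pi


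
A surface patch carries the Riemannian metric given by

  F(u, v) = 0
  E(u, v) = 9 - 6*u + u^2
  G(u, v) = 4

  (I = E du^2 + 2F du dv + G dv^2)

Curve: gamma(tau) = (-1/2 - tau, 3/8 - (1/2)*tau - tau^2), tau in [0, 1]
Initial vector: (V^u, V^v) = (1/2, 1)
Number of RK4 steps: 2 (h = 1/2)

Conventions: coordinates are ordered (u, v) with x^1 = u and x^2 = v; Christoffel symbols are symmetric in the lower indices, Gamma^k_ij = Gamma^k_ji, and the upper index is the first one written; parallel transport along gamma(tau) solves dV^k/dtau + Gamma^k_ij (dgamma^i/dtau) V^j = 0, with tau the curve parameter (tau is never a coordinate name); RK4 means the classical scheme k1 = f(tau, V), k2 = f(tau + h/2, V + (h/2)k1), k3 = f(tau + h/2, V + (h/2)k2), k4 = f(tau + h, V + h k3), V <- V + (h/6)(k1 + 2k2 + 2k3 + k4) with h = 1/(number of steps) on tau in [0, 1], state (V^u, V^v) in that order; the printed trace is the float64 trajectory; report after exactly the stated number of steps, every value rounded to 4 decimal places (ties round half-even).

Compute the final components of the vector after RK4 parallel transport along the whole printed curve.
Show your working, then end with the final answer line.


gamma'(tau) = (-1, -1/2 - 2*tau); f(tau, V)^k = -Gamma^k_ij(gamma(tau)) gamma'^i(tau) V^j; h = 1/2; intermediate values shown to 6 dp
curve data and Christoffel symbols at the stage parameters:
  tau = 0.000000: gamma = (-0.500000, 0.375000), gamma' = (-1.000000, -0.500000); Gamma_uuu = -0.285714, Gamma_uuv = 0.000000, Gamma_uvv = 0.000000, Gamma_vuu = 0.000000, Gamma_vuv = 0.000000, Gamma_vvv = 0.000000
  tau = 0.250000: gamma = (-0.750000, 0.187500), gamma' = (-1.000000, -1.000000); Gamma_uuu = -0.266667, Gamma_uuv = 0.000000, Gamma_uvv = 0.000000, Gamma_vuu = 0.000000, Gamma_vuv = 0.000000, Gamma_vvv = 0.000000
  tau = 0.500000: gamma = (-1.000000, -0.125000), gamma' = (-1.000000, -1.500000); Gamma_uuu = -0.250000, Gamma_uuv = 0.000000, Gamma_uvv = 0.000000, Gamma_vuu = 0.000000, Gamma_vuv = 0.000000, Gamma_vvv = 0.000000
  tau = 0.750000: gamma = (-1.250000, -0.562500), gamma' = (-1.000000, -2.000000); Gamma_uuu = -0.235294, Gamma_uuv = 0.000000, Gamma_uvv = 0.000000, Gamma_vuu = 0.000000, Gamma_vuv = 0.000000, Gamma_vvv = 0.000000
  tau = 1.000000: gamma = (-1.500000, -1.125000), gamma' = (-1.000000, -2.500000); Gamma_uuu = -0.222222, Gamma_uuv = 0.000000, Gamma_uvv = 0.000000, Gamma_vuu = 0.000000, Gamma_vuv = 0.000000, Gamma_vvv = 0.000000
step 0: V^u = 0.5000, V^v = 1.0000
step 1: k1 = (-0.142857, 0.000000), k2 = (-0.123810, 0.000000), k3 = (-0.125079, 0.000000), k4 = (-0.109365, 0.000000); V <- V + (h/6)(k1 + 2k2 + 2k3 + k4): V^u = 0.4375, V^v = 1.0000
step 2: k1 = (-0.109375, 0.000000), k2 = (-0.096507, 0.000000), k3 = (-0.097264, 0.000000), k4 = (-0.086415, 0.000000); V <- V + (h/6)(k1 + 2k2 + 2k3 + k4): V^u = 0.3889, V^v = 1.0000

Answer: V^u = 0.3889, V^v = 1.0000
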